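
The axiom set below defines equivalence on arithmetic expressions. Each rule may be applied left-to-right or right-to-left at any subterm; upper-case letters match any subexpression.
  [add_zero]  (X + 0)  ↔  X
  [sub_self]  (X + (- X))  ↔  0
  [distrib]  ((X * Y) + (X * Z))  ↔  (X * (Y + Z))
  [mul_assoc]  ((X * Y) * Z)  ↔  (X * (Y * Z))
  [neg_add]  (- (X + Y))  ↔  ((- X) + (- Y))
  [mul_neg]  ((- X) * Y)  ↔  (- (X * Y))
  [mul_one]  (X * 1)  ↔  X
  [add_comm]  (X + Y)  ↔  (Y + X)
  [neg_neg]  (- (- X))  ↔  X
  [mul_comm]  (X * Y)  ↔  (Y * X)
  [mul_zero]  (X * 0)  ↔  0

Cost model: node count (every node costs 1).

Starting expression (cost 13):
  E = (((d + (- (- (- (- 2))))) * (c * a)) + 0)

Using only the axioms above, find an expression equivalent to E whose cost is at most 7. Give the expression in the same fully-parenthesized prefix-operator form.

((d + 2) * (c * a))   [cost 7]

(1) (- (- 2))  =[neg_neg →]=  2    ⊢ (((d + (- (- 2))) * (c * a)) + 0)
(2) (((d + (- (- 2))) * (c * a)) + 0)  =[add_zero →]=  ((d + (- (- 2))) * (c * a))
(3) (- (- 2))  =[neg_neg →]=  2    ⊢ cost 7, within 7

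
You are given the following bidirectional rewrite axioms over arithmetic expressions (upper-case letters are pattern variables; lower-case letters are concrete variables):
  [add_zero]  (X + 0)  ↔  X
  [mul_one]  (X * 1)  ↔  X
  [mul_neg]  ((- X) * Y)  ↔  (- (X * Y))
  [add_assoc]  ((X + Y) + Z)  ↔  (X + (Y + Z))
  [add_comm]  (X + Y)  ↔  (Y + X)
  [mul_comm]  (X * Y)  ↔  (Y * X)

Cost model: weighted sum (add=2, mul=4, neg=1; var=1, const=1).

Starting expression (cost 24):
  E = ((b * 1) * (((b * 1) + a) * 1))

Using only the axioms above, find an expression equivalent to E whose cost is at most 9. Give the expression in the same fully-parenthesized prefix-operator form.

(1) (b * 1)  =[mul_one →]=  b    ⊢ ((b * 1) * ((b + a) * 1))
(2) ((b + a) * 1)  =[mul_one →]=  (b + a)    ⊢ ((b * 1) * (b + a))
(3) (b * 1)  =[mul_one →]=  b    ⊢ cost 9, within 9

(b * (b + a))   [cost 9]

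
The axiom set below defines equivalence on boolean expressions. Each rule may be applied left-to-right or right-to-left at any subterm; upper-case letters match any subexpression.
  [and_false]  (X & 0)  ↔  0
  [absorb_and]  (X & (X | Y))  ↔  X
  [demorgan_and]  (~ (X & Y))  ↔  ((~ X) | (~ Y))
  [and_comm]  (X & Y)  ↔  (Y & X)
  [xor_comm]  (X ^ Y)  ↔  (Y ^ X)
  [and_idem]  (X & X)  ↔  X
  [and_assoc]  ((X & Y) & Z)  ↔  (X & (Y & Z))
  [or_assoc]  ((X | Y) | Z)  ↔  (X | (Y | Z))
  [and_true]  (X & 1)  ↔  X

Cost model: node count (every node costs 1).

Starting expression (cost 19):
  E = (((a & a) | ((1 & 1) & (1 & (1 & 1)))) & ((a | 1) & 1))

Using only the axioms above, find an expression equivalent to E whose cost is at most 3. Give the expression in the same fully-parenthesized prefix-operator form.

(a | 1)   [cost 3]

step 1: and_true (→) rewrites (1 & 1) into 1, now (((a & a) | ((1 & 1) & (1 & 1))) & ((a | 1) & 1))
step 2: and_idem (→) rewrites ((1 & 1) & (1 & 1)) into (1 & 1), now (((a & a) | (1 & 1)) & ((a | 1) & 1))
step 3: and_idem (→) rewrites (a & a) into a, now ((a | (1 & 1)) & ((a | 1) & 1))
step 4: and_true (→) rewrites ((a | 1) & 1) into (a | 1), now ((a | (1 & 1)) & (a | 1))
step 5: and_true (→) rewrites (1 & 1) into 1, now ((a | 1) & (a | 1))
step 6: and_idem (→) rewrites ((a | 1) & (a | 1)) into (a | 1), reaching cost 3 (bound 3)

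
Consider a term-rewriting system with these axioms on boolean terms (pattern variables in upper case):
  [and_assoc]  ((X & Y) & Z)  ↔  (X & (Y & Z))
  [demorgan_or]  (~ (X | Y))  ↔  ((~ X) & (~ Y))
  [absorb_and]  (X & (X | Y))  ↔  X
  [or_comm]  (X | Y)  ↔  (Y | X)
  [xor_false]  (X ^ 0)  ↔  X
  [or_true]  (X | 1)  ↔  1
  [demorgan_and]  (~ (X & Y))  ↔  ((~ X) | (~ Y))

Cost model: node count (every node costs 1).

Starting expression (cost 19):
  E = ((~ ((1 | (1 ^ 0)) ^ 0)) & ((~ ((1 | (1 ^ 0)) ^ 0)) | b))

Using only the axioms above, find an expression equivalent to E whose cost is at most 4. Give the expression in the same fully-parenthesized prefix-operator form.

step 1: absorb_and (→) rewrites ((~ ((1 | (1 ^ 0)) ^ 0)) & ((~ ((1 | (1 ^ 0)) ^ 0)) | b)) into (~ ((1 | (1 ^ 0)) ^ 0))
step 2: xor_false (→) rewrites (1 ^ 0) into 1, now (~ ((1 | 1) ^ 0))
step 3: xor_false (→) rewrites ((1 | 1) ^ 0) into (1 | 1), reaching cost 4 (bound 4)

(~ (1 | 1))   [cost 4]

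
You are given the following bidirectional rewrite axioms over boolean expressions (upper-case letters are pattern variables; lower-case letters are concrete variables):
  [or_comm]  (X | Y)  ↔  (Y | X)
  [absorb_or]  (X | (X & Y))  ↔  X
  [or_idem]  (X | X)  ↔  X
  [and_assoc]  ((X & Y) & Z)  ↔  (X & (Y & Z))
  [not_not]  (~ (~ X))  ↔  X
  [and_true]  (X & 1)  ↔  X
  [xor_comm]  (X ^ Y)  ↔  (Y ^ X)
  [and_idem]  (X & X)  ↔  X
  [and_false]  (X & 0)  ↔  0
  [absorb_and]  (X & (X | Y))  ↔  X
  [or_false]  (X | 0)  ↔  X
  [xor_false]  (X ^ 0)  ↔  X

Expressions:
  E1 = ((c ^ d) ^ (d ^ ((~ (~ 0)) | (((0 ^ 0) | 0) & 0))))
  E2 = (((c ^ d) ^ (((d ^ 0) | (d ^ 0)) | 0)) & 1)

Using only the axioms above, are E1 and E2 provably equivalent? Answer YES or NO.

1. [or_false →] ((0 ^ 0) | 0)  →  (0 ^ 0);  E1 = ((c ^ d) ^ (d ^ ((~ (~ 0)) | ((0 ^ 0) & 0))))
2. [xor_false →] (0 ^ 0)  →  0;  E1 = ((c ^ d) ^ (d ^ ((~ (~ 0)) | (0 & 0))))
3. [and_idem →] (0 & 0)  →  0;  E1 = ((c ^ d) ^ (d ^ ((~ (~ 0)) | 0)))
4. [not_not →] (~ (~ 0))  →  0;  E1 = ((c ^ d) ^ (d ^ (0 | 0)))
5. [or_idem →] (0 | 0)  →  0;  E1 = ((c ^ d) ^ (d ^ 0))
6. [or_false ←] (d ^ 0)  →  ((d ^ 0) | 0);  E1 = ((c ^ d) ^ ((d ^ 0) | 0))
7. [or_idem ←] (d ^ 0)  →  ((d ^ 0) | (d ^ 0));  E1 = ((c ^ d) ^ (((d ^ 0) | (d ^ 0)) | 0))
8. [and_true ←] ((c ^ d) ^ (((d ^ 0) | (d ^ 0)) | 0))  →  (((c ^ d) ^ (((d ^ 0) | (d ^ 0)) | 0)) & 1);  this is E2

YES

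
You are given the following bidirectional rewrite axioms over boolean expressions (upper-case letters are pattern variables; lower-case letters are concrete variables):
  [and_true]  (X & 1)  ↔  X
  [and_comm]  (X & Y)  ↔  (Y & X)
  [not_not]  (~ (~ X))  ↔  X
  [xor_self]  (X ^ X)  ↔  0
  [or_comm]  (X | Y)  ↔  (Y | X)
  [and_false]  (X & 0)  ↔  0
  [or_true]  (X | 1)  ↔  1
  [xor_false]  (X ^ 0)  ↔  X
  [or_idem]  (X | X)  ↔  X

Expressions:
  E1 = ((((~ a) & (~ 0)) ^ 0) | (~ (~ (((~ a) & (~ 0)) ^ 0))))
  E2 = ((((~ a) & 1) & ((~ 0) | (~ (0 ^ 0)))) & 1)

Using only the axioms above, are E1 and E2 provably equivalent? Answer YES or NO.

(1) (~ (~ (((~ a) & (~ 0)) ^ 0)))  =[not_not →]=  (((~ a) & (~ 0)) ^ 0)    ⊢ ((((~ a) & (~ 0)) ^ 0) | (((~ a) & (~ 0)) ^ 0))
(2) ((((~ a) & (~ 0)) ^ 0) | (((~ a) & (~ 0)) ^ 0))  =[or_idem →]=  (((~ a) & (~ 0)) ^ 0)
(3) (((~ a) & (~ 0)) ^ 0)  =[xor_false →]=  ((~ a) & (~ 0))
(4) (~ 0)  =[or_idem ←]=  ((~ 0) | (~ 0))    ⊢ ((~ a) & ((~ 0) | (~ 0)))
(5) (~ a)  =[and_true ←]=  ((~ a) & 1)    ⊢ (((~ a) & 1) & ((~ 0) | (~ 0)))
(6) (((~ a) & 1) & ((~ 0) | (~ 0)))  =[and_true ←]=  ((((~ a) & 1) & ((~ 0) | (~ 0))) & 1)
(7) 0  =[xor_self ←]=  (0 ^ 0)    ⊢ E2

YES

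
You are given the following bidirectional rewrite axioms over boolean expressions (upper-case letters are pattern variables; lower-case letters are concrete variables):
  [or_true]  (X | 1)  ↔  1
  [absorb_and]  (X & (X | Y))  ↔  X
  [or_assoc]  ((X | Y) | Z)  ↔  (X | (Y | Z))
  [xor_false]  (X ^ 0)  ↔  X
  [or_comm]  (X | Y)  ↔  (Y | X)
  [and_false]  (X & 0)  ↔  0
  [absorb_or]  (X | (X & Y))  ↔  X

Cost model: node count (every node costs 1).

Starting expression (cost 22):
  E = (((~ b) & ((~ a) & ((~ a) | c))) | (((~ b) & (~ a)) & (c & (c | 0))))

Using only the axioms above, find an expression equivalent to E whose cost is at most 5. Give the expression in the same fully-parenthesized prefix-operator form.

((~ b) & (~ a))   [cost 5]

(1) ((~ a) & ((~ a) | c))  =[absorb_and →]=  (~ a)    ⊢ (((~ b) & (~ a)) | (((~ b) & (~ a)) & (c & (c | 0))))
(2) (c & (c | 0))  =[absorb_and →]=  c    ⊢ (((~ b) & (~ a)) | (((~ b) & (~ a)) & c))
(3) (((~ b) & (~ a)) | (((~ b) & (~ a)) & c))  =[absorb_or →]=  ((~ b) & (~ a))    ⊢ cost 5, within 5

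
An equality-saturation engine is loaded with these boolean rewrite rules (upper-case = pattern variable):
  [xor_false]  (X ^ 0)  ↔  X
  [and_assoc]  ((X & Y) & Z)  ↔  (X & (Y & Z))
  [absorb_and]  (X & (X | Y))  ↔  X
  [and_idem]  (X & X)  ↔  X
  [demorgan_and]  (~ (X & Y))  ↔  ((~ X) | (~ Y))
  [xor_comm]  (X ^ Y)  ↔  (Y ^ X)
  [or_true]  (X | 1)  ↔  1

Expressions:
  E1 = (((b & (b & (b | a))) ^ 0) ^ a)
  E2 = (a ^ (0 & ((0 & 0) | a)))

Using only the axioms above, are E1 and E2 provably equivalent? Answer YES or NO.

NO

The axioms are sound identities: if E1 ↔* E2 then E1 and E2 evaluate identically under any assignment.
Under a=0, b=1: E1 evaluates to 1, E2 to 0. Distinct ⇒ no rewrite sequence connects them.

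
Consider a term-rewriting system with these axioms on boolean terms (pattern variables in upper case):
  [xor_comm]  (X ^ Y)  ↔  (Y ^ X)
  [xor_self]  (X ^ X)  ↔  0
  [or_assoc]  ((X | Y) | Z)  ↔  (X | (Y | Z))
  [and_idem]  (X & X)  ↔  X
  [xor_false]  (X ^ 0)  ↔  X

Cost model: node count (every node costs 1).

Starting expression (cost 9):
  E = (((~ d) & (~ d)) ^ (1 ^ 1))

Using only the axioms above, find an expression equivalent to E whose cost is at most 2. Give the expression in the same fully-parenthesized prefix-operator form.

(~ d)   [cost 2]

step 1: xor_self (→) rewrites (1 ^ 1) into 0, now (((~ d) & (~ d)) ^ 0)
step 2: xor_false (→) rewrites (((~ d) & (~ d)) ^ 0) into ((~ d) & (~ d))
step 3: and_idem (→) rewrites ((~ d) & (~ d)) into (~ d), reaching cost 2 (bound 2)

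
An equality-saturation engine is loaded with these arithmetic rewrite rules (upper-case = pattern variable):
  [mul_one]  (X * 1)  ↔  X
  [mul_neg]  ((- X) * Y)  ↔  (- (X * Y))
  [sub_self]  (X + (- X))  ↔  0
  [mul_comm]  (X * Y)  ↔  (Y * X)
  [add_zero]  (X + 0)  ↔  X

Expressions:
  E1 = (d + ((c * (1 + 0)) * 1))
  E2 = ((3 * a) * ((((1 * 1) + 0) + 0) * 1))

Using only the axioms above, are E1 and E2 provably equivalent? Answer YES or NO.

Every axiom is a valid identity, so a rewrite proof would force E1 and E2 to agree under every assignment.
At a=0, c=0, d=1: E1 = 1 but E2 = 0; they differ, so no derivation exists.

NO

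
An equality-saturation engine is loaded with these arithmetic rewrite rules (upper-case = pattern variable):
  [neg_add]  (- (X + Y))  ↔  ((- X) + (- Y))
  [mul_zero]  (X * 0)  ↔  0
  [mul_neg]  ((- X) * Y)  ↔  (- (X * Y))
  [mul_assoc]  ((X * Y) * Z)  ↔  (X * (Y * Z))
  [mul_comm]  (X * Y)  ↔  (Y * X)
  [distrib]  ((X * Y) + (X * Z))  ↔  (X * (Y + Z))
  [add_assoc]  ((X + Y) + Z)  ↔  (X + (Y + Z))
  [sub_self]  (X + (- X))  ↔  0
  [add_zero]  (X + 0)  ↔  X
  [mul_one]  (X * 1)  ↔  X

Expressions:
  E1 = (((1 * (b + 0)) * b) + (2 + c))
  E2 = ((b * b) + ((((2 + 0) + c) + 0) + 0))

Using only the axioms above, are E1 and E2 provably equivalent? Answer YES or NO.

YES

(1) (1 * (b + 0))  =[mul_comm →]=  ((b + 0) * 1)    ⊢ ((((b + 0) * 1) * b) + (2 + c))
(2) (b + 0)  =[add_zero →]=  b    ⊢ (((b * 1) * b) + (2 + c))
(3) (b * 1)  =[mul_one →]=  b    ⊢ ((b * b) + (2 + c))
(4) (2 + c)  =[add_zero ←]=  ((2 + c) + 0)    ⊢ ((b * b) + ((2 + c) + 0))
(5) 2  =[add_zero ←]=  (2 + 0)    ⊢ ((b * b) + (((2 + 0) + c) + 0))
(6) (((2 + 0) + c) + 0)  =[add_zero ←]=  ((((2 + 0) + c) + 0) + 0)    ⊢ E2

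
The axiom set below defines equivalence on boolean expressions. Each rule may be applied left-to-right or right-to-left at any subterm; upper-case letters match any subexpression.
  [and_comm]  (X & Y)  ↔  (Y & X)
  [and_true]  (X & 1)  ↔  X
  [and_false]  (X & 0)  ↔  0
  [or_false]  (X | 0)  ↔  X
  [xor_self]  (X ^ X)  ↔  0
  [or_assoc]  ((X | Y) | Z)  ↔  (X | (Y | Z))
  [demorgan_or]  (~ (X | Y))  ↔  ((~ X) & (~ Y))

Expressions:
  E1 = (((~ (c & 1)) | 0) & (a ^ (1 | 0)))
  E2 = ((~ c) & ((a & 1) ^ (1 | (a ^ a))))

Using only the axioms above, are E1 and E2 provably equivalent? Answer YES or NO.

YES

1. [and_true →] (c & 1)  →  c;  E1 = (((~ c) | 0) & (a ^ (1 | 0)))
2. [or_false →] (1 | 0)  →  1;  E1 = (((~ c) | 0) & (a ^ 1))
3. [or_false →] ((~ c) | 0)  →  (~ c);  E1 = ((~ c) & (a ^ 1))
4. [or_false ←] 1  →  (1 | 0);  E1 = ((~ c) & (a ^ (1 | 0)))
5. [xor_self ←] 0  →  (a ^ a);  E1 = ((~ c) & (a ^ (1 | (a ^ a))))
6. [and_true ←] a  →  (a & 1);  this is E2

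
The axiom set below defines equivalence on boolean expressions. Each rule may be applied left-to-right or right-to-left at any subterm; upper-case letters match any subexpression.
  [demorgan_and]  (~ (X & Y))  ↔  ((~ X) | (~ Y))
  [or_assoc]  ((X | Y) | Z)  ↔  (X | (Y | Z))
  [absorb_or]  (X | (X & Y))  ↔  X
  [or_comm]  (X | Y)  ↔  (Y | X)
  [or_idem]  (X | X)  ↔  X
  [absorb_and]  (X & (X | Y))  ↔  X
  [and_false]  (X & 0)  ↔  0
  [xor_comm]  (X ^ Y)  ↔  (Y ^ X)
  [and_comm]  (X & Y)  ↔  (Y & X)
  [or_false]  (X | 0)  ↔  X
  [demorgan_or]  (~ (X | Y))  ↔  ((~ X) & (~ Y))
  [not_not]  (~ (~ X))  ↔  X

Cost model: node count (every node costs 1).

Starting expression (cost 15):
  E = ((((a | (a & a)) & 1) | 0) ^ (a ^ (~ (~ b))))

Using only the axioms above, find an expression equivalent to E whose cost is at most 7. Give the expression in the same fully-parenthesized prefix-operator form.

1. [or_false →] (((a | (a & a)) & 1) | 0)  →  ((a | (a & a)) & 1);  E = (((a | (a & a)) & 1) ^ (a ^ (~ (~ b))))
2. [absorb_or →] (a | (a & a))  →  a;  E = ((a & 1) ^ (a ^ (~ (~ b))))
3. [not_not →] (~ (~ b))  →  b;  cost 7 ≤ 7, done

((a & 1) ^ (a ^ b))   [cost 7]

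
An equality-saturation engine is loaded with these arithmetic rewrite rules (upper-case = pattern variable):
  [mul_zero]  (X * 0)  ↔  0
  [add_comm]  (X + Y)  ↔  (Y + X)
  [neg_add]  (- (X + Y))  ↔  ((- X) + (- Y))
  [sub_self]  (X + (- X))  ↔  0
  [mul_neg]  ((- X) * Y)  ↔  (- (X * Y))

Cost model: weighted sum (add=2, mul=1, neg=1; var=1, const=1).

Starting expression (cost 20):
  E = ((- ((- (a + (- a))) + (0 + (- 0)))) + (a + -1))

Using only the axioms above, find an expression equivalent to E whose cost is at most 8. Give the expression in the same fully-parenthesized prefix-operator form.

step 1: sub_self (→) rewrites (a + (- a)) into 0, now ((- ((- 0) + (0 + (- 0)))) + (a + -1))
step 2: add_comm (→) rewrites ((- ((- 0) + (0 + (- 0)))) + (a + -1)) into ((a + -1) + (- ((- 0) + (0 + (- 0)))))
step 3: sub_self (→) rewrites (0 + (- 0)) into 0, now ((a + -1) + (- ((- 0) + 0)))
step 4: add_comm (→) rewrites ((a + -1) + (- ((- 0) + 0))) into ((- ((- 0) + 0)) + (a + -1))
step 5: add_comm (→) rewrites (a + -1) into (-1 + a), now ((- ((- 0) + 0)) + (-1 + a))
step 6: add_comm (→) rewrites ((- 0) + 0) into (0 + (- 0)), now ((- (0 + (- 0))) + (-1 + a))
step 7: add_comm (→) rewrites (-1 + a) into (a + -1), now ((- (0 + (- 0))) + (a + -1))
step 8: add_comm (→) rewrites ((- (0 + (- 0))) + (a + -1)) into ((a + -1) + (- (0 + (- 0))))
step 9: sub_self (→) rewrites (0 + (- 0)) into 0, reaching cost 8 (bound 8)

((a + -1) + (- 0))   [cost 8]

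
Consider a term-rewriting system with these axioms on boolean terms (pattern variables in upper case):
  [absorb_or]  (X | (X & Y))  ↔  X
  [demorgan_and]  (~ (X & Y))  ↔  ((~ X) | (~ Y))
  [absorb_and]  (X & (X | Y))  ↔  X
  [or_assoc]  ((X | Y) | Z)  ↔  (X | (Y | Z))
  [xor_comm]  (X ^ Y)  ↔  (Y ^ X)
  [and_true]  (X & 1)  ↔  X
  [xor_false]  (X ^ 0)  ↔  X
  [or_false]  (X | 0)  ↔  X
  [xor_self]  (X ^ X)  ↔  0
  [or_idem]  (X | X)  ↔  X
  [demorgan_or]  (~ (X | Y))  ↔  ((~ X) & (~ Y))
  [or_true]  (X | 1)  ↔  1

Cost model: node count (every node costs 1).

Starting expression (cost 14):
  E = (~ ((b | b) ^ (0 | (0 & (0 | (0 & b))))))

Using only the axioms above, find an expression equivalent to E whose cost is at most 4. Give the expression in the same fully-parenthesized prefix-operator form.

1. [absorb_or →] (0 | (0 & b))  →  0;  E = (~ ((b | b) ^ (0 | (0 & 0))))
2. [absorb_or →] (0 | (0 & 0))  →  0;  E = (~ ((b | b) ^ 0))
3. [xor_false →] ((b | b) ^ 0)  →  (b | b);  cost 4 ≤ 4, done

(~ (b | b))   [cost 4]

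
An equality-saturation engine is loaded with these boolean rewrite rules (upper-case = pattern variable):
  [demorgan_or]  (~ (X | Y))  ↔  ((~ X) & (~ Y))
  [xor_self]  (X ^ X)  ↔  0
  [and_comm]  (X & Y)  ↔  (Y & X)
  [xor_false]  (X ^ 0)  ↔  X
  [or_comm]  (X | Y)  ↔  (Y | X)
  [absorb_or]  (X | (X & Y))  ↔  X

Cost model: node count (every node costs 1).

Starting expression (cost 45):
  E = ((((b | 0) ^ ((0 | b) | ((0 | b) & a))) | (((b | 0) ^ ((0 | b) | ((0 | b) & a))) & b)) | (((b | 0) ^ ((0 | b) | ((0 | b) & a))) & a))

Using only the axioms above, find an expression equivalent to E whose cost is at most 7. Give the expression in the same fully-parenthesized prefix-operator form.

1. [absorb_or →] (((b | 0) ^ ((0 | b) | ((0 | b) & a))) | (((b | 0) ^ ((0 | b) | ((0 | b) & a))) & b))  →  ((b | 0) ^ ((0 | b) | ((0 | b) & a)));  E = (((b | 0) ^ ((0 | b) | ((0 | b) & a))) | (((b | 0) ^ ((0 | b) | ((0 | b) & a))) & a))
2. [absorb_or →] (((b | 0) ^ ((0 | b) | ((0 | b) & a))) | (((b | 0) ^ ((0 | b) | ((0 | b) & a))) & a))  →  ((b | 0) ^ ((0 | b) | ((0 | b) & a)))
3. [absorb_or →] ((0 | b) | ((0 | b) & a))  →  (0 | b);  cost 7 ≤ 7, done

((b | 0) ^ (0 | b))   [cost 7]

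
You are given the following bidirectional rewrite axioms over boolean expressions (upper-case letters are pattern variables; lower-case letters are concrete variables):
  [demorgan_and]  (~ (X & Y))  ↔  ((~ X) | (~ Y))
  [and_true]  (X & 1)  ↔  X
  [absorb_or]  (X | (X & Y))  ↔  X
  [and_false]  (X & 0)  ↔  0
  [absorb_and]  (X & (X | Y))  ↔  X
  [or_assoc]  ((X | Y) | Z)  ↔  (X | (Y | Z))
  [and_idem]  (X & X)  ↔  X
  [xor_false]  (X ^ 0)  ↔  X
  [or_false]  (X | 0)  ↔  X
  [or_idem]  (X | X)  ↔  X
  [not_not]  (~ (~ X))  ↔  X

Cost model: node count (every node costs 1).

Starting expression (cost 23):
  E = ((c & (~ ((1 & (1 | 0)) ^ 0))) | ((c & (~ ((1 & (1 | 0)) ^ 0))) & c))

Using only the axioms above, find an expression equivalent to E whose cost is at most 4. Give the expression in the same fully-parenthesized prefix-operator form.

(c & (~ 1))   [cost 4]

(1) ((c & (~ ((1 & (1 | 0)) ^ 0))) | ((c & (~ ((1 & (1 | 0)) ^ 0))) & c))  =[absorb_or →]=  (c & (~ ((1 & (1 | 0)) ^ 0)))
(2) (1 & (1 | 0))  =[absorb_and →]=  1    ⊢ (c & (~ (1 ^ 0)))
(3) (1 ^ 0)  =[xor_false →]=  1    ⊢ cost 4, within 4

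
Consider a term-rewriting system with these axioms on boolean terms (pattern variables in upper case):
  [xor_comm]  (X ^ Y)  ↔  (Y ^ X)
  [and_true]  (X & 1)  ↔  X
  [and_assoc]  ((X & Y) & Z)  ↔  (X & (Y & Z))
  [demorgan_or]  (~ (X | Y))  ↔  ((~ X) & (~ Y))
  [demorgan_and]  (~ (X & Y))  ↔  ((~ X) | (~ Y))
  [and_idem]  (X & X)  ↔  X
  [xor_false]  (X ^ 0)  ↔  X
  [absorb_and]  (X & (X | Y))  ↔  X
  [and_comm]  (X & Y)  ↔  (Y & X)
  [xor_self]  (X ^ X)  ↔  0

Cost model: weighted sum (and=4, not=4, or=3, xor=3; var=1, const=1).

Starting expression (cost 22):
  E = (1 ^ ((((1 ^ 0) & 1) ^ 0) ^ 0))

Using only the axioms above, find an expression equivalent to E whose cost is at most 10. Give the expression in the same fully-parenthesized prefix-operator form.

((1 & 1) ^ 1)   [cost 10]

(1) (((1 ^ 0) & 1) ^ 0)  =[xor_false →]=  ((1 ^ 0) & 1)    ⊢ (1 ^ (((1 ^ 0) & 1) ^ 0))
(2) (1 ^ (((1 ^ 0) & 1) ^ 0))  =[xor_comm →]=  ((((1 ^ 0) & 1) ^ 0) ^ 1)
(3) (((1 ^ 0) & 1) ^ 0)  =[xor_false →]=  ((1 ^ 0) & 1)    ⊢ (((1 ^ 0) & 1) ^ 1)
(4) (1 ^ 0)  =[xor_false →]=  1    ⊢ cost 10, within 10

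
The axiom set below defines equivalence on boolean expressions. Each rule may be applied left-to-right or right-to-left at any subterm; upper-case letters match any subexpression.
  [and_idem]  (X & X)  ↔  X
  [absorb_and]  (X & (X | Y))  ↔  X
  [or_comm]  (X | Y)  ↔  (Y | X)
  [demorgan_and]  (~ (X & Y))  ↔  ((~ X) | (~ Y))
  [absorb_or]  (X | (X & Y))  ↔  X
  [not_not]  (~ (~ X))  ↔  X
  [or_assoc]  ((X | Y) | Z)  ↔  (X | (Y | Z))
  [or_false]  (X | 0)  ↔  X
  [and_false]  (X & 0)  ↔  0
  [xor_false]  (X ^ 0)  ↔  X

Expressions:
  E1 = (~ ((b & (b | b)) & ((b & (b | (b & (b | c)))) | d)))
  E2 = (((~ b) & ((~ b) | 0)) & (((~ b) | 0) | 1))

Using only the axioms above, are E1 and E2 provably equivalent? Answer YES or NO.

(1) (b & (b | c))  =[absorb_and →]=  b    ⊢ (~ ((b & (b | b)) & ((b & (b | b)) | d)))
(2) ((b & (b | b)) & ((b & (b | b)) | d))  =[absorb_and →]=  (b & (b | b))    ⊢ (~ (b & (b | b)))
(3) (b & (b | b))  =[absorb_and →]=  b    ⊢ (~ b)
(4) (~ b)  =[absorb_and ←]=  ((~ b) & ((~ b) | 1))
(5) (~ b)  =[absorb_and ←]=  ((~ b) & ((~ b) | 0))    ⊢ (((~ b) & ((~ b) | 0)) & ((~ b) | 1))
(6) (~ b)  =[or_false ←]=  ((~ b) | 0)    ⊢ E2

YES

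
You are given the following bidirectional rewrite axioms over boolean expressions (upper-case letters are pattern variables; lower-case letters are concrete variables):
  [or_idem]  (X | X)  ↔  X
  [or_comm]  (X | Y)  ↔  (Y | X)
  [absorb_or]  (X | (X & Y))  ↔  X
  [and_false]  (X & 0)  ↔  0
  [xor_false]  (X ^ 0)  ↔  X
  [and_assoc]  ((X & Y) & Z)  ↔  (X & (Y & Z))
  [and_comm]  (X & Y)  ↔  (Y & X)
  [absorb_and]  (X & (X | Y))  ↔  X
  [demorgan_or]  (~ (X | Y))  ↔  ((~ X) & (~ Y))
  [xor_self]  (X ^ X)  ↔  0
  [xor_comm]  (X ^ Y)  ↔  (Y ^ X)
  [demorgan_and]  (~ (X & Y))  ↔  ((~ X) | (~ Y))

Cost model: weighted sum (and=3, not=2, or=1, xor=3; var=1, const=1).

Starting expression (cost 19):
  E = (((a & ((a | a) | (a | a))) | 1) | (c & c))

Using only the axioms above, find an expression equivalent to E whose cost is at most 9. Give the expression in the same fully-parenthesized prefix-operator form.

((a | 1) | (c & c))   [cost 9]

1. [or_idem →] ((a | a) | (a | a))  →  (a | a);  E = (((a & (a | a)) | 1) | (c & c))
2. [absorb_and →] (a & (a | a))  →  a;  cost 9 ≤ 9, done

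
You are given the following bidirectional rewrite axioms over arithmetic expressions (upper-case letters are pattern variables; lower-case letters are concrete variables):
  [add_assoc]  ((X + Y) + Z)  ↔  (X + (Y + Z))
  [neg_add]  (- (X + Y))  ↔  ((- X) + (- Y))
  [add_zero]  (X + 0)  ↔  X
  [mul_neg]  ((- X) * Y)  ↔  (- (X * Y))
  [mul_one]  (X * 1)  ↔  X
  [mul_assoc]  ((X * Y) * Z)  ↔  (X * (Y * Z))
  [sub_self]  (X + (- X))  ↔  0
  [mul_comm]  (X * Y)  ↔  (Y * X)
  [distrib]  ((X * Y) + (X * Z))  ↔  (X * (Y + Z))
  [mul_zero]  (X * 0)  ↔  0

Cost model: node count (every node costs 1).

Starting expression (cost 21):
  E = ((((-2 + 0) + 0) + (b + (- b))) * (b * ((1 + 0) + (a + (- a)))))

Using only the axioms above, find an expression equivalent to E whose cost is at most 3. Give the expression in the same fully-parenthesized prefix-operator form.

(-2 * b)   [cost 3]

(1) (a + (- a))  =[sub_self →]=  0    ⊢ ((((-2 + 0) + 0) + (b + (- b))) * (b * ((1 + 0) + 0)))
(2) (-2 + 0)  =[add_zero →]=  -2    ⊢ (((-2 + 0) + (b + (- b))) * (b * ((1 + 0) + 0)))
(3) ((1 + 0) + 0)  =[add_zero →]=  (1 + 0)    ⊢ (((-2 + 0) + (b + (- b))) * (b * (1 + 0)))
(4) (1 + 0)  =[add_zero →]=  1    ⊢ (((-2 + 0) + (b + (- b))) * (b * 1))
(5) (b + (- b))  =[sub_self →]=  0    ⊢ (((-2 + 0) + 0) * (b * 1))
(6) (-2 + 0)  =[add_zero →]=  -2    ⊢ ((-2 + 0) * (b * 1))
(7) (b * 1)  =[mul_one →]=  b    ⊢ ((-2 + 0) * b)
(8) (-2 + 0)  =[add_zero →]=  -2    ⊢ cost 3, within 3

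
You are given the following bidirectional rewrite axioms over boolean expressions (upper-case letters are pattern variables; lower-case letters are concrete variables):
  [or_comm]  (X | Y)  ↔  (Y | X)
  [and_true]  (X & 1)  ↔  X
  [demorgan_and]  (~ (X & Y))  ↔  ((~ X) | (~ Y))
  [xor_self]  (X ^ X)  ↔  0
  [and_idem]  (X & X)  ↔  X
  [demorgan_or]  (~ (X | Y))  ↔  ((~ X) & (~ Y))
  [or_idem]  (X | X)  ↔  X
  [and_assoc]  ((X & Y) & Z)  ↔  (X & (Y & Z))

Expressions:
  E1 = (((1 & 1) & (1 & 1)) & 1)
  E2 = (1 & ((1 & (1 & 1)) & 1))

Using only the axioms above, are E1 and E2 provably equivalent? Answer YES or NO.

YES

step 1: and_idem (→) rewrites (1 & 1) into 1, now (((1 & 1) & 1) & 1)
step 2: and_idem (→) rewrites (1 & 1) into 1, now ((1 & 1) & 1)
step 3: and_true (→) rewrites (1 & 1) into 1, now (1 & 1)
step 4: and_idem (←) rewrites 1 into (1 & 1), now (1 & (1 & 1))
step 5: and_true (←) rewrites 1 into (1 & 1), now (1 & ((1 & 1) & 1))
step 6: and_idem (←) rewrites 1 into (1 & 1), which is E2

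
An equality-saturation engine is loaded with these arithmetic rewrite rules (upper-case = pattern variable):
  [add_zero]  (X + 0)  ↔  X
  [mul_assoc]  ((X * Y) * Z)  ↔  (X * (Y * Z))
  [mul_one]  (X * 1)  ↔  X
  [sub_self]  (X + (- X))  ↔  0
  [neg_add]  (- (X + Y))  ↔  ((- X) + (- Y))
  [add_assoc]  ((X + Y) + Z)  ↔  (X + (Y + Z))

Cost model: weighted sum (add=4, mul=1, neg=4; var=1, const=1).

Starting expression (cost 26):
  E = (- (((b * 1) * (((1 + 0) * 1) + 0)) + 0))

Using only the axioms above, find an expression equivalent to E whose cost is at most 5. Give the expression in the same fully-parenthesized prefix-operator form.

step 1: mul_one (→) rewrites ((1 + 0) * 1) into (1 + 0), now (- (((b * 1) * ((1 + 0) + 0)) + 0))
step 2: mul_one (→) rewrites (b * 1) into b, now (- ((b * ((1 + 0) + 0)) + 0))
step 3: add_zero (→) rewrites ((b * ((1 + 0) + 0)) + 0) into (b * ((1 + 0) + 0)), now (- (b * ((1 + 0) + 0)))
step 4: add_zero (→) rewrites ((1 + 0) + 0) into (1 + 0), now (- (b * (1 + 0)))
step 5: add_zero (→) rewrites (1 + 0) into 1, now (- (b * 1))
step 6: mul_one (→) rewrites (b * 1) into b, reaching cost 5 (bound 5)

(- b)   [cost 5]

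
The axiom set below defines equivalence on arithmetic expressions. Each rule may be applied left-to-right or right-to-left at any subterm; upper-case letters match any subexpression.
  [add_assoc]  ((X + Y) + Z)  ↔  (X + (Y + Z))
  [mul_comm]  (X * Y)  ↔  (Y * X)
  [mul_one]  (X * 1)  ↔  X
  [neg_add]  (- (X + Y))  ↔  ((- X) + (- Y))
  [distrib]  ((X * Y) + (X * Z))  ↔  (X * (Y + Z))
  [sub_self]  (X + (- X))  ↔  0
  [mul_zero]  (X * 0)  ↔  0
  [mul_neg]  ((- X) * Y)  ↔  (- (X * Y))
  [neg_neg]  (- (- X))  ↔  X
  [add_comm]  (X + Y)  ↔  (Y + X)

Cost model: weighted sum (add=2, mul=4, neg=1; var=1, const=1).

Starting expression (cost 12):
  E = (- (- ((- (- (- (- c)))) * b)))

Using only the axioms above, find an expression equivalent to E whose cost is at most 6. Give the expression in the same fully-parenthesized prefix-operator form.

1. [neg_neg →] (- (- ((- (- (- (- c)))) * b)))  →  ((- (- (- (- c)))) * b)
2. [neg_neg →] (- (- (- c)))  →  (- c);  E = ((- (- c)) * b)
3. [neg_neg →] (- (- c))  →  c;  cost 6 ≤ 6, done

(c * b)   [cost 6]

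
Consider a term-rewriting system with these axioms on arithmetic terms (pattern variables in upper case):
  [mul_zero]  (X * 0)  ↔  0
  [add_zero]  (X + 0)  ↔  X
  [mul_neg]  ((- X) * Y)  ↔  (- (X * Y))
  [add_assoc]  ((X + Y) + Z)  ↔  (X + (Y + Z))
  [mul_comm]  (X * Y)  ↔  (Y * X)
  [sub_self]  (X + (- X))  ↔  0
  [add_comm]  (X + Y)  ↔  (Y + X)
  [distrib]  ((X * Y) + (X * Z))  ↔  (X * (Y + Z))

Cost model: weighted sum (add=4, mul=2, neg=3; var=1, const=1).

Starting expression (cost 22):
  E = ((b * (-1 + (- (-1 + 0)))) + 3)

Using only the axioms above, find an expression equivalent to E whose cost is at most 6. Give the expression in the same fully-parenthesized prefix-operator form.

(0 + 3)   [cost 6]

1. [add_zero →] (-1 + 0)  →  -1;  E = ((b * (-1 + (- -1))) + 3)
2. [sub_self →] (-1 + (- -1))  →  0;  E = ((b * 0) + 3)
3. [mul_zero →] (b * 0)  →  0;  cost 6 ≤ 6, done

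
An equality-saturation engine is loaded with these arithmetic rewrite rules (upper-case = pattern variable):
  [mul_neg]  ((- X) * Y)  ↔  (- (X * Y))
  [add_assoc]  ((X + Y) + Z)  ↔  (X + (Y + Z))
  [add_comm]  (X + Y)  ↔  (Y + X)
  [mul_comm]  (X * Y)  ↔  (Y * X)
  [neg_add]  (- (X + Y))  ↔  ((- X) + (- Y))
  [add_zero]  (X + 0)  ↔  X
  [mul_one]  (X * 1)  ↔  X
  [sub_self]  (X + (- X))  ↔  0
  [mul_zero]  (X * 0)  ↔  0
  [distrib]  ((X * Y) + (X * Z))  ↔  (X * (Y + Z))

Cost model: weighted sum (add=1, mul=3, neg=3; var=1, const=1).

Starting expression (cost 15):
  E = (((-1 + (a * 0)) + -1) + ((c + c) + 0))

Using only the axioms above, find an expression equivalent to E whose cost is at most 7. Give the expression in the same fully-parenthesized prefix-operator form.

((-1 + -1) + (c + c))   [cost 7]

step 1: mul_zero (→) rewrites (a * 0) into 0, now (((-1 + 0) + -1) + ((c + c) + 0))
step 2: add_zero (→) rewrites (-1 + 0) into -1, now ((-1 + -1) + ((c + c) + 0))
step 3: add_zero (→) rewrites ((c + c) + 0) into (c + c), reaching cost 7 (bound 7)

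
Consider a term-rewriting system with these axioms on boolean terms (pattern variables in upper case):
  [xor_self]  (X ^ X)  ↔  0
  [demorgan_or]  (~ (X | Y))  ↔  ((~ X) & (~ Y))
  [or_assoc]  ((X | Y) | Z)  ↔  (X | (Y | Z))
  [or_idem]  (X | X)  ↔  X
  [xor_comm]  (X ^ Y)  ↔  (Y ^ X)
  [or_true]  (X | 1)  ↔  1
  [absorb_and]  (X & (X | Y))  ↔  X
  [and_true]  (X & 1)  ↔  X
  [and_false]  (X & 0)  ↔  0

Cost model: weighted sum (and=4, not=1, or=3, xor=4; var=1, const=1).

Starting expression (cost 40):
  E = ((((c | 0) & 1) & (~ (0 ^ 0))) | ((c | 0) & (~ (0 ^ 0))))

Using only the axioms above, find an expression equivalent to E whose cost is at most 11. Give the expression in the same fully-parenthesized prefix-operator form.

((c | 0) & (~ 0))   [cost 11]

step 1: and_true (→) rewrites ((c | 0) & 1) into (c | 0), now (((c | 0) & (~ (0 ^ 0))) | ((c | 0) & (~ (0 ^ 0))))
step 2: or_idem (→) rewrites (((c | 0) & (~ (0 ^ 0))) | ((c | 0) & (~ (0 ^ 0)))) into ((c | 0) & (~ (0 ^ 0)))
step 3: xor_self (→) rewrites (0 ^ 0) into 0, reaching cost 11 (bound 11)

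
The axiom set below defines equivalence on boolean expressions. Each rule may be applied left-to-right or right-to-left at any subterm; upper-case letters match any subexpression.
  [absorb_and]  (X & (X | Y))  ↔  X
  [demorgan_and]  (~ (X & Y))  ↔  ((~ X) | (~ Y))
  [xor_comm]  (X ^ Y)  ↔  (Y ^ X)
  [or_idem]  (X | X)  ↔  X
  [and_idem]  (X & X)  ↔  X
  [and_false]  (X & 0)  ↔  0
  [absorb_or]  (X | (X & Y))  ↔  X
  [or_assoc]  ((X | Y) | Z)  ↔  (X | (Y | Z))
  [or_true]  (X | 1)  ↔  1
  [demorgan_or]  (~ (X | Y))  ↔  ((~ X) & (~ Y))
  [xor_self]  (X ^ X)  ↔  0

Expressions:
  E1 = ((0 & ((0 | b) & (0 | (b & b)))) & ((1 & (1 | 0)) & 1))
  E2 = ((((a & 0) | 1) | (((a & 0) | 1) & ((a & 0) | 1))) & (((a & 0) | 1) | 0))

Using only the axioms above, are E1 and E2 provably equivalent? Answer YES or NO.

NO

The axioms are sound identities: if E1 ↔* E2 then E1 and E2 evaluate identically under any assignment.
Under a=0, b=0: E1 evaluates to 0, E2 to 1. Distinct ⇒ no rewrite sequence connects them.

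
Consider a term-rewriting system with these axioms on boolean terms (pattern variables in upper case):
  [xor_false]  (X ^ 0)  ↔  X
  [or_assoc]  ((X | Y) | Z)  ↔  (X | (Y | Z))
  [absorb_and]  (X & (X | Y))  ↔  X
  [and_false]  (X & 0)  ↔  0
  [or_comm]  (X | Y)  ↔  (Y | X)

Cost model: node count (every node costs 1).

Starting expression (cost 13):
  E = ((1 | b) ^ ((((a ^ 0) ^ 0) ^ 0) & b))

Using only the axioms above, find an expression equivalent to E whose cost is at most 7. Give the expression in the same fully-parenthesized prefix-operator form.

((1 | b) ^ (a & b))   [cost 7]

step 1: xor_false (→) rewrites ((a ^ 0) ^ 0) into (a ^ 0), now ((1 | b) ^ (((a ^ 0) ^ 0) & b))
step 2: xor_false (→) rewrites ((a ^ 0) ^ 0) into (a ^ 0), now ((1 | b) ^ ((a ^ 0) & b))
step 3: xor_false (→) rewrites (a ^ 0) into a, reaching cost 7 (bound 7)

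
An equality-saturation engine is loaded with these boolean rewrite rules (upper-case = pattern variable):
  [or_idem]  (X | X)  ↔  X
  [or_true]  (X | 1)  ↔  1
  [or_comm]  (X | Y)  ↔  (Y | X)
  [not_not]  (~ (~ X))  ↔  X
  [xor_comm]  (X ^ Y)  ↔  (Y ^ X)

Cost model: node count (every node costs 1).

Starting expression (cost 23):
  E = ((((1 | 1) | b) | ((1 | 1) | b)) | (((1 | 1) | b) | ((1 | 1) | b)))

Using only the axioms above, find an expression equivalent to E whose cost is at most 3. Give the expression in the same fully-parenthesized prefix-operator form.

(1 | b)   [cost 3]

(1) ((((1 | 1) | b) | ((1 | 1) | b)) | (((1 | 1) | b) | ((1 | 1) | b)))  =[or_idem →]=  (((1 | 1) | b) | ((1 | 1) | b))
(2) (((1 | 1) | b) | ((1 | 1) | b))  =[or_idem →]=  ((1 | 1) | b)
(3) (1 | 1)  =[or_idem →]=  1    ⊢ cost 3, within 3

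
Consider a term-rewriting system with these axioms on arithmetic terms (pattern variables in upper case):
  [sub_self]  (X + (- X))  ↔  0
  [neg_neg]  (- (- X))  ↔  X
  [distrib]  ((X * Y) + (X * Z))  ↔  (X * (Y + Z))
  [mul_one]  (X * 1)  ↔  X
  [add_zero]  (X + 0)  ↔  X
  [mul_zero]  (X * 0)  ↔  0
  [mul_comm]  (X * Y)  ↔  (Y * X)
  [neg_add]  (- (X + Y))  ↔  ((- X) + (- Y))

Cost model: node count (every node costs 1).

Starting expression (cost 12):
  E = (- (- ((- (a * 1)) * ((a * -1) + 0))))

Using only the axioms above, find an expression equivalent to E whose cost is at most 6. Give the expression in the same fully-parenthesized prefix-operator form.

((- a) * (a * -1))   [cost 6]

1. [mul_one →] (a * 1)  →  a;  E = (- (- ((- a) * ((a * -1) + 0))))
2. [add_zero →] ((a * -1) + 0)  →  (a * -1);  E = (- (- ((- a) * (a * -1))))
3. [neg_neg →] (- (- ((- a) * (a * -1))))  →  ((- a) * (a * -1));  cost 6 ≤ 6, done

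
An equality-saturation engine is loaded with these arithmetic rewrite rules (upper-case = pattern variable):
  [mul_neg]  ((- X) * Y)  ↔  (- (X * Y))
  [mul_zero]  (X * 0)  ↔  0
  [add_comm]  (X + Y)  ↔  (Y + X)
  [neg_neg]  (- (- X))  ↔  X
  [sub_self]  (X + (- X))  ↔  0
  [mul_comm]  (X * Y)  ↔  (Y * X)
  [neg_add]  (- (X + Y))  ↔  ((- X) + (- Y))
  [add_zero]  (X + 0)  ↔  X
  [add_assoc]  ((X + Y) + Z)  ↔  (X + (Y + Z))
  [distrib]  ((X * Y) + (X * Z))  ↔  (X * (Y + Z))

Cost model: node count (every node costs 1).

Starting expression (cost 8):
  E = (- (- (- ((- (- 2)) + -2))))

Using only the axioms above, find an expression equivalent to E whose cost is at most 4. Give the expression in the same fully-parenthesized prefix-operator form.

(- (2 + -2))   [cost 4]

(1) (- (- 2))  =[neg_neg →]=  2    ⊢ (- (- (- (2 + -2))))
(2) (- (- (- (2 + -2))))  =[neg_neg →]=  (- (2 + -2))    ⊢ cost 4, within 4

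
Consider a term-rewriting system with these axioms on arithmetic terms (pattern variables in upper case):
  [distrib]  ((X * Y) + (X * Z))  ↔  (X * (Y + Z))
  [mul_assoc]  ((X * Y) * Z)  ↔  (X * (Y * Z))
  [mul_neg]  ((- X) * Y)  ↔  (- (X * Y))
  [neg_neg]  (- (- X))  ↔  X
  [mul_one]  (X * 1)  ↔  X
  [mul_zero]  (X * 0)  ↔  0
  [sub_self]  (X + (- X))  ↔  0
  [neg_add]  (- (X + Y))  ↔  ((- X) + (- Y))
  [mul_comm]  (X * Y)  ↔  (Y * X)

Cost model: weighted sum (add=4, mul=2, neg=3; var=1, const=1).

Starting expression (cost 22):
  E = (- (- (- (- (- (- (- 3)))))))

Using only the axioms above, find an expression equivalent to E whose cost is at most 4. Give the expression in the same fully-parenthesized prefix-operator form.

(- 3)   [cost 4]

1. [neg_neg →] (- (- (- (- (- 3)))))  →  (- (- (- 3)));  E = (- (- (- (- (- 3)))))
2. [neg_neg →] (- (- (- (- 3))))  →  (- (- 3));  E = (- (- (- 3)))
3. [neg_neg →] (- (- 3))  →  3;  cost 4 ≤ 4, done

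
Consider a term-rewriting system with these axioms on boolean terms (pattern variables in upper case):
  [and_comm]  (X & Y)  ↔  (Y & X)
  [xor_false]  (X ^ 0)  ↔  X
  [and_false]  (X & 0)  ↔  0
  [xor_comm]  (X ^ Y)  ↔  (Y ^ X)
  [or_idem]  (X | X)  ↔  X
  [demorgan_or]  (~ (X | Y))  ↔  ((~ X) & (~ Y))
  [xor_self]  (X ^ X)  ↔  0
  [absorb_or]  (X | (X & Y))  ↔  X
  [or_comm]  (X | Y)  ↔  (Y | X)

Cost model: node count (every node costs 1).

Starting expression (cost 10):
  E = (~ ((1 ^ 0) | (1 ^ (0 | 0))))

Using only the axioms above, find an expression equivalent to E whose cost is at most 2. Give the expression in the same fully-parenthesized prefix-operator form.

1. [or_idem →] (0 | 0)  →  0;  E = (~ ((1 ^ 0) | (1 ^ 0)))
2. [or_idem →] ((1 ^ 0) | (1 ^ 0))  →  (1 ^ 0);  E = (~ (1 ^ 0))
3. [xor_false →] (1 ^ 0)  →  1;  cost 2 ≤ 2, done

(~ 1)   [cost 2]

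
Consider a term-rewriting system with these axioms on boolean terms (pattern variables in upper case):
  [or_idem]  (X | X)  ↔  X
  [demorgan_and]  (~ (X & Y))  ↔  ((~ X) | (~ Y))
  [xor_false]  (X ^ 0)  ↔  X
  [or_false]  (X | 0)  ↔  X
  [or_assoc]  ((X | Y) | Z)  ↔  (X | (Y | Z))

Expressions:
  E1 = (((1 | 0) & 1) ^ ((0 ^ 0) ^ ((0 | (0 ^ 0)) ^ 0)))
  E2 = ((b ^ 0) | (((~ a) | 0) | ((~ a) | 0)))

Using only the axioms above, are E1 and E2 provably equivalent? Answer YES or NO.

NO

Every axiom is a valid identity, so a rewrite proof would force E1 and E2 to agree under every assignment.
At a=1, b=0: E1 = 1 but E2 = 0; they differ, so no derivation exists.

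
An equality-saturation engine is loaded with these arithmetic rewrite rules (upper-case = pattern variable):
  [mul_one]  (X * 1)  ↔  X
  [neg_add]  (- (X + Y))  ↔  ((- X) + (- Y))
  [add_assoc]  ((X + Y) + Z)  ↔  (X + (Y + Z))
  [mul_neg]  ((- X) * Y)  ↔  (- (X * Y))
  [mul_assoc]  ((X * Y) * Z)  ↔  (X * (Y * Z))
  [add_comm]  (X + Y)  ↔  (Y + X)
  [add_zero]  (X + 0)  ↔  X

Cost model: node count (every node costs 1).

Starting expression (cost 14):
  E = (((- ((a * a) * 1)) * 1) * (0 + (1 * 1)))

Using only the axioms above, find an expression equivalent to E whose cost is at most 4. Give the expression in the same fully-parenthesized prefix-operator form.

step 1: mul_one (→) rewrites ((a * a) * 1) into (a * a), now (((- (a * a)) * 1) * (0 + (1 * 1)))
step 2: mul_one (→) rewrites (1 * 1) into 1, now (((- (a * a)) * 1) * (0 + 1))
step 3: mul_one (→) rewrites ((- (a * a)) * 1) into (- (a * a)), now ((- (a * a)) * (0 + 1))
step 4: add_comm (→) rewrites (0 + 1) into (1 + 0), now ((- (a * a)) * (1 + 0))
step 5: add_zero (→) rewrites (1 + 0) into 1, now ((- (a * a)) * 1)
step 6: mul_one (→) rewrites ((- (a * a)) * 1) into (- (a * a)), reaching cost 4 (bound 4)

(- (a * a))   [cost 4]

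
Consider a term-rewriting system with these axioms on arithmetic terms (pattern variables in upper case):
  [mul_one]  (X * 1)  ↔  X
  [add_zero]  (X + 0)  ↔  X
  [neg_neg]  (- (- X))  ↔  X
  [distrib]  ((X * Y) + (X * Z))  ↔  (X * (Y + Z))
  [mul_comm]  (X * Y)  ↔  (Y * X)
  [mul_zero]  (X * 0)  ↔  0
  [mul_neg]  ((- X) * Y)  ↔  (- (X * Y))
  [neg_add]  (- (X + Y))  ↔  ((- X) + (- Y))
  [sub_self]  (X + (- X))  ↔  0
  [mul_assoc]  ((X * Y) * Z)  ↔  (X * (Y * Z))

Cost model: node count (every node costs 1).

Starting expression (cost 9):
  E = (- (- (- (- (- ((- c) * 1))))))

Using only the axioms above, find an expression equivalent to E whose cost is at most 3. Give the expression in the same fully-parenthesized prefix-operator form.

(1) ((- c) * 1)  =[mul_one →]=  (- c)    ⊢ (- (- (- (- (- (- c))))))
(2) (- (- (- (- c))))  =[neg_neg →]=  (- (- c))    ⊢ (- (- (- (- c))))
(3) (- (- c))  =[neg_neg →]=  c    ⊢ cost 3, within 3

(- (- c))   [cost 3]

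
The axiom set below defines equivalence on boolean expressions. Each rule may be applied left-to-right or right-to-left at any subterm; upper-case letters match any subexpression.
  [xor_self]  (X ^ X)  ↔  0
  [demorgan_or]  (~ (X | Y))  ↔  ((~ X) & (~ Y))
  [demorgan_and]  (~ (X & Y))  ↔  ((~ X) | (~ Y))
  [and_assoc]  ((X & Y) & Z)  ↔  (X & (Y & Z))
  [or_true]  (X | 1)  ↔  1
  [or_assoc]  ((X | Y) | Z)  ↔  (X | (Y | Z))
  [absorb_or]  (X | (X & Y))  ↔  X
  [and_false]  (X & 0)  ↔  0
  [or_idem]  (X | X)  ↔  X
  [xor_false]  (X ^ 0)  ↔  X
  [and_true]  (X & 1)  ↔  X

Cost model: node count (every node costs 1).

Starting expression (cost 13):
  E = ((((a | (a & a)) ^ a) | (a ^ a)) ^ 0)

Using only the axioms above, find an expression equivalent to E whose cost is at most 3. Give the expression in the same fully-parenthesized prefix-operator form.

step 1: xor_false (→) rewrites ((((a | (a & a)) ^ a) | (a ^ a)) ^ 0) into (((a | (a & a)) ^ a) | (a ^ a))
step 2: absorb_or (→) rewrites (a | (a & a)) into a, now ((a ^ a) | (a ^ a))
step 3: or_idem (→) rewrites ((a ^ a) | (a ^ a)) into (a ^ a), reaching cost 3 (bound 3)

(a ^ a)   [cost 3]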